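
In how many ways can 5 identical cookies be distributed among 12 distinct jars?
C(5+12-1, 12-1) = C(16, 11) = 4368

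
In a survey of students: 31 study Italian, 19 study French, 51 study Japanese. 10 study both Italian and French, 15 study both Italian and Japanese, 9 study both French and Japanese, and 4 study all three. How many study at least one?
|A∪B∪C| = 31+19+51-10-15-9+4 = 71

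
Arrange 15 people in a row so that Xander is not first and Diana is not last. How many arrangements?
By inclusion-exclusion: 15! - 2×(15-1)! + (15-2)! = 1307674368000 - 174356582400 + 6227020800 = 1139544806400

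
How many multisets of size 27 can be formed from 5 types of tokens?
C(27+5-1, 5-1) = C(31, 4) = 31465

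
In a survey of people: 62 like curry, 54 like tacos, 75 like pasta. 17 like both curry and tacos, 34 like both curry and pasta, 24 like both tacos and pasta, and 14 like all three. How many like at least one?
|A∪B∪C| = 62+54+75-17-34-24+14 = 130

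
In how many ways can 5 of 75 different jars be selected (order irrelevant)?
C(75,5) = 75!/(5!×70!) = 17259390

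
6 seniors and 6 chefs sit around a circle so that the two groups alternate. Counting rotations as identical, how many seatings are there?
Fix one of the seniors: (6-1)! ways for the remaining seniors, × 6! ways for the chefs = 120 × 720 = 86400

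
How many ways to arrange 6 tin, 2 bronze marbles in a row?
8! / (6! × 2!) = 28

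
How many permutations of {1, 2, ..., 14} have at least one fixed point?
Complement of the derangements. !14 = Σ_{j=0}^{14} (-1)^j·14!/j! = 87178291200 - 87178291200 + 43589145600 - 14529715200 + 3632428800 - 726485760 + 121080960 - 17297280 + 2162160 - 240240 + 24024 - 2184 + 182 - 14 + 1 = 32071101049. 14! - !14 = 87178291200 - 32071101049 = 55107190151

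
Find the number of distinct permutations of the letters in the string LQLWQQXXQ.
9! / (2! × 2! × 4! × 1!) = 3780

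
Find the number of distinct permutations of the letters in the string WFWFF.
5! / (2! × 3!) = 10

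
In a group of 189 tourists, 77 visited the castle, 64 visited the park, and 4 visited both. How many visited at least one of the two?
|A∪B| = |A| + |B| - |A∩B| = 77 + 64 - 4 = 137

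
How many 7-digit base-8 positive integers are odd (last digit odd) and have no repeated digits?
Last∈{1,3,5,7}. Last=0: 0. Last nonzero: 4×6×P(6,5) = 17280. Total = 17280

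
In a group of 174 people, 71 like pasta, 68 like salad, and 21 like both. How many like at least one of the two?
|A∪B| = |A| + |B| - |A∩B| = 71 + 68 - 21 = 118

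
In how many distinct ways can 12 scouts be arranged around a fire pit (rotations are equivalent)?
Circular: fix one position, arrange the rest. (12-1)! = 39916800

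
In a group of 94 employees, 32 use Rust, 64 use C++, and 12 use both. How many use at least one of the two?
|A∪B| = |A| + |B| - |A∩B| = 32 + 64 - 12 = 84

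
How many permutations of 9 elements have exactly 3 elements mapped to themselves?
Choose the 3 fixed points C(9,3) = 84, derange the rest: !6 = Σ_{j=0}^{6} (-1)^j·6!/j! = 720 - 720 + 360 - 120 + 30 - 6 + 1 = 265. Product = 84 × 265 = 22260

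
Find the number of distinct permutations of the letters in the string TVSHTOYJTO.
10! / (1! × 1! × 2! × 1! × 1! × 1! × 3!) = 302400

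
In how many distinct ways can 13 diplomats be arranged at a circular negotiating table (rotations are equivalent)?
Circular: fix one position, arrange the rest. (13-1)! = 479001600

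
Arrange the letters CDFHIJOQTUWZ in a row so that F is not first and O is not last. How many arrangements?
By inclusion-exclusion: 12! - 2×(12-1)! + (12-2)! = 479001600 - 79833600 + 3628800 = 402796800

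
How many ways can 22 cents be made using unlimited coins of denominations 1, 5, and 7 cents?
Coefficient of x^22 in 1/(1-x^1) · 1/(1-x^5) · 1/(1-x^7). Case on j = number of 7-cent coins (j = 0..3); remainder r = 22 - 7j is made from {1,5} in ⌊r/5⌋+1 ways. r = 22, 15, 8, 1 → 5 + 4 + 2 + 1 = 12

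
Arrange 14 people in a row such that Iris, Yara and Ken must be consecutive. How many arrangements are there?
Treat the 3 as one block: (14-3+1)! × 3! = 479001600 × 6 = 2874009600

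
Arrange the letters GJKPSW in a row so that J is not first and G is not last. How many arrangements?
By inclusion-exclusion: 6! - 2×(6-1)! + (6-2)! = 720 - 240 + 24 = 504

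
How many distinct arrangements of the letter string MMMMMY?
6! / (5! × 1!) = 6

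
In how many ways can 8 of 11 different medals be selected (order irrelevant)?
C(11,8) = 11!/(8!×3!) = 165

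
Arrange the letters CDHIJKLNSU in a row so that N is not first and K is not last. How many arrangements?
By inclusion-exclusion: 10! - 2×(10-1)! + (10-2)! = 3628800 - 725760 + 40320 = 2943360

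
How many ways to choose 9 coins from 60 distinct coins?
C(60,9) = 60!/(9!×51!) = 14783142660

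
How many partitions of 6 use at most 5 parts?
By conjugation, equals partitions of 6 into parts ≤ 5. Let r_j(i) = number of partitions of i into parts ≤ j, for i = 0..6. r_1(i) = 1 for all i; r_j(i) = r_{j-1}(i) + r_j(i-j). Rows j = 2..5: ≤2: 1 1 2 2 3 3 4; ≤3: 1 1 2 3 4 5 7; ≤4: 1 1 2 3 5 6 9; ≤5: 1 1 2 3 5 7 10. r_5(6) = 10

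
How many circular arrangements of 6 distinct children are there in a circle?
Circular: fix one position, arrange the rest. (6-1)! = 120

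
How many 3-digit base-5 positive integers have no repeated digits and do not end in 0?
Last digit: 4 nonzero choices. First digit: 3 (nonzero, ≠last). Middle 1: P(3,1) = 3. Total = 36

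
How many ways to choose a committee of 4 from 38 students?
C(38,4) = 38!/(4!×34!) = 73815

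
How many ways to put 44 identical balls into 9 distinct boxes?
C(44+9-1, 9-1) = C(52, 8) = 752538150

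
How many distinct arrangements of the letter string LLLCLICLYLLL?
12! / (1! × 1! × 8! × 2!) = 5940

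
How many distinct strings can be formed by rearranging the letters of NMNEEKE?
7! / (1! × 3! × 2! × 1!) = 420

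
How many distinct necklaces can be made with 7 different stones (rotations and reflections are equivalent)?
(7-1)!/2 = 720/2 = 360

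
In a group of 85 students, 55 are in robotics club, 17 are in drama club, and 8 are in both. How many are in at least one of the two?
|A∪B| = |A| + |B| - |A∩B| = 55 + 17 - 8 = 64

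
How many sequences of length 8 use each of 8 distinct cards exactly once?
8! = 40320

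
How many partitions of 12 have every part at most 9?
Let r_j(i) = number of partitions of i into parts ≤ j, for i = 0..12. r_1(i) = 1 for all i; r_j(i) = r_{j-1}(i) + r_j(i-j). Rows j = 2..9: ≤2: 1 1 2 2 3 3 4 4 5 5 6 6 7; ≤3: 1 1 2 3 4 5 7 8 10 12 14 16 19; ≤4: 1 1 2 3 5 6 9 11 15 18 23 27 34; ≤5: 1 1 2 3 5 7 10 13 18 23 30 37 47; ≤6: 1 1 2 3 5 7 11 14 20 26 35 44 58; ≤7: 1 1 2 3 5 7 11 15 21 28 38 49 65; ≤8: 1 1 2 3 5 7 11 15 22 29 40 52 70; ≤9: 1 1 2 3 5 7 11 15 22 30 41 54 73. r_9(12) = 73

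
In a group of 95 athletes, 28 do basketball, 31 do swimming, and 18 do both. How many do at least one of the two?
|A∪B| = |A| + |B| - |A∩B| = 28 + 31 - 18 = 41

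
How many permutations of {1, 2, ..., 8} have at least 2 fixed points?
Exactly j fixed points: C(8,j)·!(8-j); sum over j ≥ 2 (derangement numbers via !m = (m-1)·(!(m-1) + !(m-2)): !0..!6 = 1, 0, 1, 2, 9, 44, 265). Σ_{j=2}^{8} C(8,j)·!(8-j) = C(8,2)·!6 + C(8,3)·!5 + C(8,4)·!4 + C(8,5)·!3 + C(8,6)·!2 + C(8,7)·!1 + C(8,8)·!0 = 28·265 + 56·44 + 70·9 + 56·2 + 28·1 + 8·0 + 1·1 = 10655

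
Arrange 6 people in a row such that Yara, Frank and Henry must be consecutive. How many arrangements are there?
Treat the 3 as one block: (6-3+1)! × 3! = 24 × 6 = 144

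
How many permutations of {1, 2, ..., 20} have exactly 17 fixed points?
Choose the 17 fixed points C(20,17) = 1140, derange the rest: !3 = Σ_{j=0}^{3} (-1)^j·3!/j! = 6 - 6 + 3 - 1 = 2. Product = 1140 × 2 = 2280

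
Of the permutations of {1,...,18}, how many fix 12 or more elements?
Exactly j fixed points: C(18,j)·!(18-j); sum over j ≥ 12 (derangement numbers via !m = (m-1)·(!(m-1) + !(m-2)): !0..!6 = 1, 0, 1, 2, 9, 44, 265). Σ_{j=12}^{18} C(18,j)·!(18-j) = C(18,12)·!6 + C(18,13)·!5 + C(18,14)·!4 + C(18,15)·!3 + C(18,16)·!2 + C(18,17)·!1 + C(18,18)·!0 = 18564·265 + 8568·44 + 3060·9 + 816·2 + 153·1 + 18·0 + 1·1 = 5325778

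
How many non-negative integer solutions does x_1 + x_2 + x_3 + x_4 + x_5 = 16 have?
C(16+5-1, 5-1) = C(20, 4) = 4845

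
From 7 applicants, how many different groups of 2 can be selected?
C(7,2) = 7!/(2!×5!) = 21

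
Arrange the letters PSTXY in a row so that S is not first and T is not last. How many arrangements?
By inclusion-exclusion: 5! - 2×(5-1)! + (5-2)! = 120 - 48 + 6 = 78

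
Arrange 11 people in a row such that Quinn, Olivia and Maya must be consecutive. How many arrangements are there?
Treat the 3 as one block: (11-3+1)! × 3! = 362880 × 6 = 2177280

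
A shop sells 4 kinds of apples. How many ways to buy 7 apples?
C(7+4-1, 4-1) = C(10, 3) = 120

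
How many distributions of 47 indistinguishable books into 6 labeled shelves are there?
C(47+6-1, 6-1) = C(52, 5) = 2598960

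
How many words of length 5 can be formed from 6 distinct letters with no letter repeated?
P(6,5) = 6!/(6-5)! = 720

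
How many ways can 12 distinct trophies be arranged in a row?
12! = 479001600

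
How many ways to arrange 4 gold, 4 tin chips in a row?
8! / (4! × 4!) = 70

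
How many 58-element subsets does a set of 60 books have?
C(60,58) = 60!/(58!×2!) = 1770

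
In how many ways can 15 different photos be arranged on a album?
15! = 1307674368000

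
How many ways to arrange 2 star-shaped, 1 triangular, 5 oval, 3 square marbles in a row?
11! / (2! × 1! × 5! × 3!) = 27720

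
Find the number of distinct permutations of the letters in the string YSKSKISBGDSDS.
13! / (5! × 2! × 1! × 1! × 2! × 1! × 1!) = 12972960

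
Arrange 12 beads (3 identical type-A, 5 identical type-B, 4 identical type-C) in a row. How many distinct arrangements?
12! / (3! × 5! × 4!) = 27720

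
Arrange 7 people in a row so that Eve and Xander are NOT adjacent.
Total - adjacent = 7! - (7-1)!×2 = 5040 - 1440 = 3600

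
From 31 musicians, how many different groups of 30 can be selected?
C(31,30) = 31!/(30!×1!) = 31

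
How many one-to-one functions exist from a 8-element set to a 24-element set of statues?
P(24,8) = 24!/(24-8)! = 29654190720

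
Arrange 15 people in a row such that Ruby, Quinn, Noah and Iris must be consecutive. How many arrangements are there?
Treat the 4 as one block: (15-4+1)! × 4! = 479001600 × 24 = 11496038400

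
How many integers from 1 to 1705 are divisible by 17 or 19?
⌊1705/17⌋ + ⌊1705/19⌋ - ⌊1705/323⌋ = 100 + 89 - 5 = 184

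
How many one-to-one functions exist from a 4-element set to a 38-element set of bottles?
P(38,4) = 38!/(38-4)! = 1771560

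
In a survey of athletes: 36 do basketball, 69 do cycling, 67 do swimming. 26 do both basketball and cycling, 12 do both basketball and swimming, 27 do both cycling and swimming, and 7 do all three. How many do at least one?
|A∪B∪C| = 36+69+67-26-12-27+7 = 114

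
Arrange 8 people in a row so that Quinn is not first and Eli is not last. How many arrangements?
By inclusion-exclusion: 8! - 2×(8-1)! + (8-2)! = 40320 - 10080 + 720 = 30960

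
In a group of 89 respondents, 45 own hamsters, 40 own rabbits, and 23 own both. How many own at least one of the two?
|A∪B| = |A| + |B| - |A∩B| = 45 + 40 - 23 = 62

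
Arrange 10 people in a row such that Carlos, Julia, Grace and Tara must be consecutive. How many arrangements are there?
Treat the 4 as one block: (10-4+1)! × 4! = 5040 × 24 = 120960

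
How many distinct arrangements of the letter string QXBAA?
5! / (2! × 1! × 1! × 1!) = 60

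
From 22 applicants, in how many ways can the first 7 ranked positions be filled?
P(22,7) = 22!/(22-7)! = 859541760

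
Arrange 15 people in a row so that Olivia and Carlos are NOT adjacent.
Total - adjacent = 15! - (15-1)!×2 = 1307674368000 - 174356582400 = 1133317785600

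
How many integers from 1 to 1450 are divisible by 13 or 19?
⌊1450/13⌋ + ⌊1450/19⌋ - ⌊1450/247⌋ = 111 + 76 - 5 = 182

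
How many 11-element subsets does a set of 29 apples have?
C(29,11) = 29!/(11!×18!) = 34597290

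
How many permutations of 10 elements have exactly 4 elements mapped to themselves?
Choose the 4 fixed points C(10,4) = 210, derange the rest: !6 = Σ_{j=0}^{6} (-1)^j·6!/j! = 720 - 720 + 360 - 120 + 30 - 6 + 1 = 265. Product = 210 × 265 = 55650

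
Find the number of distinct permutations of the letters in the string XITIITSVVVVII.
13! / (1! × 5! × 1! × 2! × 4!) = 1081080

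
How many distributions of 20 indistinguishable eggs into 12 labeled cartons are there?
C(20+12-1, 12-1) = C(31, 11) = 84672315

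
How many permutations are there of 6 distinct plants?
6! = 720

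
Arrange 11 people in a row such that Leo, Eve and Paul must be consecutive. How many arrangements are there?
Treat the 3 as one block: (11-3+1)! × 3! = 362880 × 6 = 2177280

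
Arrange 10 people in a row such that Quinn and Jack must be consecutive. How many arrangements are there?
Treat the 2 as one block: (10-2+1)! × 2! = 362880 × 2 = 725760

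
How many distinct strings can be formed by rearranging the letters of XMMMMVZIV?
9! / (1! × 2! × 1! × 4! × 1!) = 7560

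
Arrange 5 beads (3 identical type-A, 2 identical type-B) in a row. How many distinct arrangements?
5! / (3! × 2!) = 10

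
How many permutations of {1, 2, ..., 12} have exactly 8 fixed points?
Choose the 8 fixed points C(12,8) = 495, derange the rest: !4 = Σ_{j=0}^{4} (-1)^j·4!/j! = 24 - 24 + 12 - 4 + 1 = 9. Product = 495 × 9 = 4455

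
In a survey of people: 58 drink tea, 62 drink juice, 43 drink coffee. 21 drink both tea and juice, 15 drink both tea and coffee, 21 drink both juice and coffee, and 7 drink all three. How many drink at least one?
|A∪B∪C| = 58+62+43-21-15-21+7 = 113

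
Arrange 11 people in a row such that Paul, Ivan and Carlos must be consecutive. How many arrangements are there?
Treat the 3 as one block: (11-3+1)! × 3! = 362880 × 6 = 2177280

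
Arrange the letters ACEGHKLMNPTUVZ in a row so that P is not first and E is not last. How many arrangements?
By inclusion-exclusion: 14! - 2×(14-1)! + (14-2)! = 87178291200 - 12454041600 + 479001600 = 75203251200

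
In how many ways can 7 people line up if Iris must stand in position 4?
Fix one position: (7-1)! = 720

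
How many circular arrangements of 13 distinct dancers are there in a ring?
Circular: fix one position, arrange the rest. (13-1)! = 479001600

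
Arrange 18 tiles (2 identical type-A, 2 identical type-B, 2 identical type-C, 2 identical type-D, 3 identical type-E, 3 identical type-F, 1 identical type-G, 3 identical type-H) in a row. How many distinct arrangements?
18! / (2! × 2! × 2! × 2! × 3! × 3! × 1! × 3!) = 1852538688000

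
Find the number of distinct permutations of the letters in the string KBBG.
4! / (1! × 2! × 1!) = 12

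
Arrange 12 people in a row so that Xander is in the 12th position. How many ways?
Fix one position: (12-1)! = 39916800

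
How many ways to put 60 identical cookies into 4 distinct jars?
C(60+4-1, 4-1) = C(63, 3) = 39711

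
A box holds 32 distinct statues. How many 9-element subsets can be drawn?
C(32,9) = 32!/(9!×23!) = 28048800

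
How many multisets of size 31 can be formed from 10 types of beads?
C(31+10-1, 10-1) = C(40, 9) = 273438880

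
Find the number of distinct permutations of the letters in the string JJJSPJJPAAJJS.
13! / (2! × 7! × 2! × 2!) = 154440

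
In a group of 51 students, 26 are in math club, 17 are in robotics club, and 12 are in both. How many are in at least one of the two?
|A∪B| = |A| + |B| - |A∩B| = 26 + 17 - 12 = 31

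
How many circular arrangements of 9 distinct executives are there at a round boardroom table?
Circular: fix one position, arrange the rest. (9-1)! = 40320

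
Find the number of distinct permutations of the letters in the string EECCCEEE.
8! / (3! × 5!) = 56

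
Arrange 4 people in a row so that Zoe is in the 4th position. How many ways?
Fix one position: (4-1)! = 6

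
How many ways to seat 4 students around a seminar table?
Circular: fix one position, arrange the rest. (4-1)! = 6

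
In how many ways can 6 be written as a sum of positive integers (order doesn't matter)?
Pentagonal recurrence p(n) = p(n-1) + p(n-2) - p(n-5) - p(n-7) + p(n-12) + p(n-15) - ... gives p(0..5) = 1, 1, 2, 3, 5, 7. p(6) = p(5) + p(4) - p(1) = 7 + 5 - 1 = 11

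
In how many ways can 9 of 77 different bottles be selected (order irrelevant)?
C(77,9) = 77!/(9!×68!) = 161322559475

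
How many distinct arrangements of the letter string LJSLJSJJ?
8! / (2! × 2! × 4!) = 420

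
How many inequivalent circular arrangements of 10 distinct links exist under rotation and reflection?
(10-1)!/2 = 362880/2 = 181440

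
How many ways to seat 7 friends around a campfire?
Circular: fix one position, arrange the rest. (7-1)! = 720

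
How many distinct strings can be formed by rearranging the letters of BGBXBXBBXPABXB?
14! / (1! × 1! × 7! × 4! × 1!) = 720720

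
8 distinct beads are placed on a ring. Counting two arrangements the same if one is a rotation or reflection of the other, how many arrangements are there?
(8-1)!/2 = 5040/2 = 2520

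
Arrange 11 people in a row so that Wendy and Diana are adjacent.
Treat as block: (11-1)! × 2! = 3628800 × 2 = 7257600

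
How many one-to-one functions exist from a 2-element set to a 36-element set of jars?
P(36,2) = 36!/(36-2)! = 1260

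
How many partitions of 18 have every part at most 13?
Let r_j(i) = number of partitions of i into parts ≤ j, for i = 0..18. r_1(i) = 1 for all i; r_j(i) = r_{j-1}(i) + r_j(i-j). Rows j = 2..13: ≤2: 1 1 2 2 3 3 4 4 5 5 6 6 7 7 8 8 9 9 10; ≤3: 1 1 2 3 4 5 7 8 10 12 14 16 19 21 24 27 30 33 37; ≤4: 1 1 2 3 5 6 9 11 15 18 23 27 34 39 47 54 64 72 84; ≤5: 1 1 2 3 5 7 10 13 18 23 30 37 47 57 70 84 101 119 141; ≤6: 1 1 2 3 5 7 11 14 20 26 35 44 58 71 90 110 136 163 199; ≤7: 1 1 2 3 5 7 11 15 21 28 38 49 65 82 105 131 164 201 248; ≤8: 1 1 2 3 5 7 11 15 22 29 40 52 70 89 116 146 186 230 288; ≤9: 1 1 2 3 5 7 11 15 22 30 41 54 73 94 123 157 201 252 318; ≤10: 1 1 2 3 5 7 11 15 22 30 42 55 75 97 128 164 212 267 340; ≤11: 1 1 2 3 5 7 11 15 22 30 42 56 76 99 131 169 219 278 355; ≤12: 1 1 2 3 5 7 11 15 22 30 42 56 77 100 133 172 224 285 366; ≤13: 1 1 2 3 5 7 11 15 22 30 42 56 77 101 134 174 227 290 373. r_13(18) = 373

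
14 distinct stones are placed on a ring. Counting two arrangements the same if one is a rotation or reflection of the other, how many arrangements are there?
(14-1)!/2 = 6227020800/2 = 3113510400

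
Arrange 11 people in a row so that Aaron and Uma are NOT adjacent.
Total - adjacent = 11! - (11-1)!×2 = 39916800 - 7257600 = 32659200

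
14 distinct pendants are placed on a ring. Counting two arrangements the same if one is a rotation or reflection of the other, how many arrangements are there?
(14-1)!/2 = 6227020800/2 = 3113510400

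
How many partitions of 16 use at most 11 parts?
By conjugation, equals partitions of 16 into parts ≤ 11. Let r_j(i) = number of partitions of i into parts ≤ j, for i = 0..16. r_1(i) = 1 for all i; r_j(i) = r_{j-1}(i) + r_j(i-j). Rows j = 2..11: ≤2: 1 1 2 2 3 3 4 4 5 5 6 6 7 7 8 8 9; ≤3: 1 1 2 3 4 5 7 8 10 12 14 16 19 21 24 27 30; ≤4: 1 1 2 3 5 6 9 11 15 18 23 27 34 39 47 54 64; ≤5: 1 1 2 3 5 7 10 13 18 23 30 37 47 57 70 84 101; ≤6: 1 1 2 3 5 7 11 14 20 26 35 44 58 71 90 110 136; ≤7: 1 1 2 3 5 7 11 15 21 28 38 49 65 82 105 131 164; ≤8: 1 1 2 3 5 7 11 15 22 29 40 52 70 89 116 146 186; ≤9: 1 1 2 3 5 7 11 15 22 30 41 54 73 94 123 157 201; ≤10: 1 1 2 3 5 7 11 15 22 30 42 55 75 97 128 164 212; ≤11: 1 1 2 3 5 7 11 15 22 30 42 56 76 99 131 169 219. r_11(16) = 219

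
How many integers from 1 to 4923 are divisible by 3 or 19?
⌊4923/3⌋ + ⌊4923/19⌋ - ⌊4923/57⌋ = 1641 + 259 - 86 = 1814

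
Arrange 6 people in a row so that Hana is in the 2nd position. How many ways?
Fix one position: (6-1)! = 120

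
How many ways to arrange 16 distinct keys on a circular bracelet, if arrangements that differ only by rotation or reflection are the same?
(16-1)!/2 = 1307674368000/2 = 653837184000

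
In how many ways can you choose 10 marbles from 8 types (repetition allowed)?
C(10+8-1, 8-1) = C(17, 7) = 19448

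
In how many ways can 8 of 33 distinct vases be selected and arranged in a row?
P(33,8) = 33!/(33-8)! = 559809169920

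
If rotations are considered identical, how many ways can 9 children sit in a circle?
Circular: fix one position, arrange the rest. (9-1)! = 40320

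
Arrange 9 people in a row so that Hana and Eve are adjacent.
Treat as block: (9-1)! × 2! = 40320 × 2 = 80640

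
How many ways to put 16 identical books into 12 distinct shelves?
C(16+12-1, 12-1) = C(27, 11) = 13037895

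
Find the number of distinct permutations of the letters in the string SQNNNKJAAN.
10! / (1! × 1! × 2! × 1! × 1! × 4!) = 75600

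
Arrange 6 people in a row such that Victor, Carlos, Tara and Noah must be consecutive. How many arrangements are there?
Treat the 4 as one block: (6-4+1)! × 4! = 6 × 24 = 144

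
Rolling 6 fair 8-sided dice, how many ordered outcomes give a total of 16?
Coefficient of x^16 in (x + x² + ... + x^8)^6. By inclusion-exclusion on dice exceeding 8: Σ_j (-1)^j C(6,j)·C(16-1-8j, 5) = C(6,0)·C(15,5) - C(6,1)·C(7,5) = 1·3003 - 6·21 = 2877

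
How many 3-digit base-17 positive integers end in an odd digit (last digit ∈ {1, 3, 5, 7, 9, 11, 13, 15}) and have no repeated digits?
Last∈{1,3,5,7,9,11,13,15}. Last=0: 0. Last nonzero: 8×15×P(15,1) = 1800. Total = 1800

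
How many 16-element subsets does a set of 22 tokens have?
C(22,16) = 22!/(16!×6!) = 74613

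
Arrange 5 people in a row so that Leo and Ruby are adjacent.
Treat as block: (5-1)! × 2! = 24 × 2 = 48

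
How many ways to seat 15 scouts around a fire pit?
Circular: fix one position, arrange the rest. (15-1)! = 87178291200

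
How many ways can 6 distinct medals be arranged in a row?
6! = 720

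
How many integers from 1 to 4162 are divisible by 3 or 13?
⌊4162/3⌋ + ⌊4162/13⌋ - ⌊4162/39⌋ = 1387 + 320 - 106 = 1601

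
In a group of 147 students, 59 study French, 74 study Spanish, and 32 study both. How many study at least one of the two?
|A∪B| = |A| + |B| - |A∩B| = 59 + 74 - 32 = 101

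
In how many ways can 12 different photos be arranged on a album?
12! = 479001600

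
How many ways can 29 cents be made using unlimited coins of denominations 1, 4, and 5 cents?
Coefficient of x^29 in 1/(1-x^1) · 1/(1-x^4) · 1/(1-x^5). Case on j = number of 5-cent coins (j = 0..5); remainder r = 29 - 5j is made from {1,4} in ⌊r/4⌋+1 ways. r = 29, 24, 19, 14, 9, 4 → 8 + 7 + 5 + 4 + 3 + 2 = 29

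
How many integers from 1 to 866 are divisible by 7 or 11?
⌊866/7⌋ + ⌊866/11⌋ - ⌊866/77⌋ = 123 + 78 - 11 = 190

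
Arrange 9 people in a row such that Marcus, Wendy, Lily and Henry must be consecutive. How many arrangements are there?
Treat the 4 as one block: (9-4+1)! × 4! = 720 × 24 = 17280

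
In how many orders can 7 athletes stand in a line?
7! = 5040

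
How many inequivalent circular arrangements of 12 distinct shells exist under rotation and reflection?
(12-1)!/2 = 39916800/2 = 19958400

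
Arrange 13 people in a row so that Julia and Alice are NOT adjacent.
Total - adjacent = 13! - (13-1)!×2 = 6227020800 - 958003200 = 5269017600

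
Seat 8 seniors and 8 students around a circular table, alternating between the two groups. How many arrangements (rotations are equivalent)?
Fix one of the seniors: (8-1)! ways for the remaining seniors, × 8! ways for the students = 5040 × 40320 = 203212800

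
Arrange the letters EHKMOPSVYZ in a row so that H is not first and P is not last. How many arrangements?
By inclusion-exclusion: 10! - 2×(10-1)! + (10-2)! = 3628800 - 725760 + 40320 = 2943360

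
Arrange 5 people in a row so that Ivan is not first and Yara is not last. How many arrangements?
By inclusion-exclusion: 5! - 2×(5-1)! + (5-2)! = 120 - 48 + 6 = 78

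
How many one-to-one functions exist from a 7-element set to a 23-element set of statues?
P(23,7) = 23!/(23-7)! = 1235591280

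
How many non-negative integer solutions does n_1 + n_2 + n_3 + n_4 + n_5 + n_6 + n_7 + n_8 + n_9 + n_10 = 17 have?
C(17+10-1, 10-1) = C(26, 9) = 3124550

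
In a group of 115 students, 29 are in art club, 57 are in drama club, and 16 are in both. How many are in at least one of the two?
|A∪B| = |A| + |B| - |A∩B| = 29 + 57 - 16 = 70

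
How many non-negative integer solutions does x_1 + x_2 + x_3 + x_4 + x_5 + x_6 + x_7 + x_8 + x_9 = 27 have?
C(27+9-1, 9-1) = C(35, 8) = 23535820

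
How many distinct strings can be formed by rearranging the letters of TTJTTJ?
6! / (2! × 4!) = 15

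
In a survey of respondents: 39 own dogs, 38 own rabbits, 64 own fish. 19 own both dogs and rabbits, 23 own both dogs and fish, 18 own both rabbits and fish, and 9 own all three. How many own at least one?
|A∪B∪C| = 39+38+64-19-23-18+9 = 90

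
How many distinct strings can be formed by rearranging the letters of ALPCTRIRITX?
11! / (2! × 1! × 2! × 2! × 1! × 1! × 1! × 1!) = 4989600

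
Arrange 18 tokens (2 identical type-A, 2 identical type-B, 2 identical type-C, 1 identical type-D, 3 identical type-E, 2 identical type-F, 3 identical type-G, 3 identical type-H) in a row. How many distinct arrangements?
18! / (2! × 2! × 2! × 1! × 3! × 2! × 3! × 3!) = 1852538688000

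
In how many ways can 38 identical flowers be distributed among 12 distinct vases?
C(38+12-1, 12-1) = C(49, 11) = 29135916264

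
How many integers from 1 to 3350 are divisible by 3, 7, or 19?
⌊3350/3⌋+⌊3350/7⌋+⌊3350/19⌋ - ⌊3350/21⌋-⌊3350/57⌋-⌊3350/133⌋ + ⌊3350/399⌋ = 1116+478+176 - 159-58-25 + 8 = 1536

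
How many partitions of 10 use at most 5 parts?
By conjugation, equals partitions of 10 into parts ≤ 5. Let r_j(i) = number of partitions of i into parts ≤ j, for i = 0..10. r_1(i) = 1 for all i; r_j(i) = r_{j-1}(i) + r_j(i-j). Rows j = 2..5: ≤2: 1 1 2 2 3 3 4 4 5 5 6; ≤3: 1 1 2 3 4 5 7 8 10 12 14; ≤4: 1 1 2 3 5 6 9 11 15 18 23; ≤5: 1 1 2 3 5 7 10 13 18 23 30. r_5(10) = 30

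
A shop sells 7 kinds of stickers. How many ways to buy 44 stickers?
C(44+7-1, 7-1) = C(50, 6) = 15890700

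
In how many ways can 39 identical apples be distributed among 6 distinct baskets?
C(39+6-1, 6-1) = C(44, 5) = 1086008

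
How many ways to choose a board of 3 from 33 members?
C(33,3) = 33!/(3!×30!) = 5456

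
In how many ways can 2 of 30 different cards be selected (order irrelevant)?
C(30,2) = 30!/(2!×28!) = 435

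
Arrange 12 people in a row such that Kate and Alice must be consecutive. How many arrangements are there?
Treat the 2 as one block: (12-2+1)! × 2! = 39916800 × 2 = 79833600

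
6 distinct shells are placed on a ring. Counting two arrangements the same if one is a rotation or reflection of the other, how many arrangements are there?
(6-1)!/2 = 120/2 = 60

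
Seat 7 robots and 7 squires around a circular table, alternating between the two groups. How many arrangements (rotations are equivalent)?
Fix one of the robots: (7-1)! ways for the remaining robots, × 7! ways for the squires = 720 × 5040 = 3628800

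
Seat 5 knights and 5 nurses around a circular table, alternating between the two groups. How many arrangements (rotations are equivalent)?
Fix one of the knights: (5-1)! ways for the remaining knights, × 5! ways for the nurses = 24 × 120 = 2880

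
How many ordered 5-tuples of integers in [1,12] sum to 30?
Coefficient of x^30 in (x + x² + ... + x^12)^5. By inclusion-exclusion on dice exceeding 12: Σ_j (-1)^j C(5,j)·C(30-1-12j, 4) = C(5,0)·C(29,4) - C(5,1)·C(17,4) + C(5,2)·C(5,4) = 1·23751 - 5·2380 + 10·5 = 11901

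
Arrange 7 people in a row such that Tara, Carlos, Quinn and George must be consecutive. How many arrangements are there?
Treat the 4 as one block: (7-4+1)! × 4! = 24 × 24 = 576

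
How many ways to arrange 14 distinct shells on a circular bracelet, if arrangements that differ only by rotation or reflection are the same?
(14-1)!/2 = 6227020800/2 = 3113510400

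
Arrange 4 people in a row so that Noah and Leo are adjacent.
Treat as block: (4-1)! × 2! = 6 × 2 = 12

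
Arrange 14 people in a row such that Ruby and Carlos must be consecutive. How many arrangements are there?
Treat the 2 as one block: (14-2+1)! × 2! = 6227020800 × 2 = 12454041600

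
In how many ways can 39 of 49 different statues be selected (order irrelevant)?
C(49,39) = 49!/(39!×10!) = 8217822536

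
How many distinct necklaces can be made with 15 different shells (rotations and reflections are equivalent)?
(15-1)!/2 = 87178291200/2 = 43589145600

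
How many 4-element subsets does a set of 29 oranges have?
C(29,4) = 29!/(4!×25!) = 23751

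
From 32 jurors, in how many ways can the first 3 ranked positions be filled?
P(32,3) = 32!/(32-3)! = 29760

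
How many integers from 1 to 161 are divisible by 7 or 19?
⌊161/7⌋ + ⌊161/19⌋ - ⌊161/133⌋ = 23 + 8 - 1 = 30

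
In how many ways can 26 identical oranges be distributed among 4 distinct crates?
C(26+4-1, 4-1) = C(29, 3) = 3654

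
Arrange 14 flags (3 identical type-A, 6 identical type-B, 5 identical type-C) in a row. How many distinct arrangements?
14! / (3! × 6! × 5!) = 168168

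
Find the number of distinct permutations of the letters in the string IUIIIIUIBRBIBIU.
15! / (3! × 1! × 8! × 3!) = 900900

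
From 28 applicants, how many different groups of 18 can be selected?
C(28,18) = 28!/(18!×10!) = 13123110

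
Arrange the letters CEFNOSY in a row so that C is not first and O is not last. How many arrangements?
By inclusion-exclusion: 7! - 2×(7-1)! + (7-2)! = 5040 - 1440 + 120 = 3720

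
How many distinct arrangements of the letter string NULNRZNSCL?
10! / (1! × 1! × 3! × 1! × 1! × 2! × 1!) = 302400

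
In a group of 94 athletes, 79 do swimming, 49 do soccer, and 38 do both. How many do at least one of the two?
|A∪B| = |A| + |B| - |A∩B| = 79 + 49 - 38 = 90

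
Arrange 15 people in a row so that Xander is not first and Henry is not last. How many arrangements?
By inclusion-exclusion: 15! - 2×(15-1)! + (15-2)! = 1307674368000 - 174356582400 + 6227020800 = 1139544806400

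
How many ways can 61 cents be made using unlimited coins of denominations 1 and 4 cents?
Coefficient of x^61 in 1/(1-x^1) · 1/(1-x^4). Use j coins of 4 for j = 0..⌊61/4⌋ = 15, the rest in 1s: 15 + 1 = 16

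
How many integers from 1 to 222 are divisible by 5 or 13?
⌊222/5⌋ + ⌊222/13⌋ - ⌊222/65⌋ = 44 + 17 - 3 = 58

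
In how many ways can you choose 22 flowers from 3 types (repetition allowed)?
C(22+3-1, 3-1) = C(24, 2) = 276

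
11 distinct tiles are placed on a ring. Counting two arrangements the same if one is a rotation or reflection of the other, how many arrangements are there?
(11-1)!/2 = 3628800/2 = 1814400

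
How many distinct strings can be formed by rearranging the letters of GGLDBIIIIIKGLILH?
16! / (1! × 6! × 1! × 1! × 1! × 3! × 3!) = 807206400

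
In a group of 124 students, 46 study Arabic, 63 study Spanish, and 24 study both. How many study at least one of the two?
|A∪B| = |A| + |B| - |A∩B| = 46 + 63 - 24 = 85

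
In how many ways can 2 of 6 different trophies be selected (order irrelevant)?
C(6,2) = 6!/(2!×4!) = 15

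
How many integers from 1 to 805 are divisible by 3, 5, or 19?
⌊805/3⌋+⌊805/5⌋+⌊805/19⌋ - ⌊805/15⌋-⌊805/57⌋-⌊805/95⌋ + ⌊805/285⌋ = 268+161+42 - 53-14-8 + 2 = 398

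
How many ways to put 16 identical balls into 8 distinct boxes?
C(16+8-1, 8-1) = C(23, 7) = 245157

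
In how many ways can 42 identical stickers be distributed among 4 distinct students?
C(42+4-1, 4-1) = C(45, 3) = 14190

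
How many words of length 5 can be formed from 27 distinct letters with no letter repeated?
P(27,5) = 27!/(27-5)! = 9687600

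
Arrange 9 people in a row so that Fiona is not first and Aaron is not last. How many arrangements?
By inclusion-exclusion: 9! - 2×(9-1)! + (9-2)! = 362880 - 80640 + 5040 = 287280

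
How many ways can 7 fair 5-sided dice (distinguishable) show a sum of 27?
Coefficient of x^27 in (x + x² + ... + x^5)^7. By inclusion-exclusion on dice exceeding 5: Σ_j (-1)^j C(7,j)·C(27-1-5j, 6) = C(7,0)·C(26,6) - C(7,1)·C(21,6) + C(7,2)·C(16,6) - C(7,3)·C(11,6) + C(7,4)·C(6,6) = 1·230230 - 7·54264 + 21·8008 - 35·462 + 35·1 = 2415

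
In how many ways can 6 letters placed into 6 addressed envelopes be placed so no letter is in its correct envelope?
!6 = Σ_{j=0}^{6} (-1)^j·6!/j! = 720 - 720 + 360 - 120 + 30 - 6 + 1 = 265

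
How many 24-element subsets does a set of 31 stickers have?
C(31,24) = 31!/(24!×7!) = 2629575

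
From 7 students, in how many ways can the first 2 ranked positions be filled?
P(7,2) = 7!/(7-2)! = 42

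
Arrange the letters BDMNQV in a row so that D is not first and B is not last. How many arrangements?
By inclusion-exclusion: 6! - 2×(6-1)! + (6-2)! = 720 - 240 + 24 = 504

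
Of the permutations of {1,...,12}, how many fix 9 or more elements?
Exactly j fixed points: C(12,j)·!(12-j); sum over j ≥ 9 (derangement numbers via !m = (m-1)·(!(m-1) + !(m-2)): !0..!3 = 1, 0, 1, 2). Σ_{j=9}^{12} C(12,j)·!(12-j) = C(12,9)·!3 + C(12,10)·!2 + C(12,11)·!1 + C(12,12)·!0 = 220·2 + 66·1 + 12·0 + 1·1 = 507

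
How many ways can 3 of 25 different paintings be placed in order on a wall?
P(25,3) = 25!/(25-3)! = 13800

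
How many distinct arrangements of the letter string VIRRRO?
6! / (1! × 3! × 1! × 1!) = 120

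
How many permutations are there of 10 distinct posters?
10! = 3628800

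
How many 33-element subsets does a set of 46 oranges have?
C(46,33) = 46!/(33!×13!) = 101766230790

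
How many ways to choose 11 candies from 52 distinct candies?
C(52,11) = 52!/(11!×41!) = 60403728840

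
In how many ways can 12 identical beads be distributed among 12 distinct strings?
C(12+12-1, 12-1) = C(23, 11) = 1352078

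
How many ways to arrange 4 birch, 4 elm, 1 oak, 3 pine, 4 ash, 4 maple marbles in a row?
20! / (4! × 4! × 1! × 3! × 4! × 4!) = 1222160940000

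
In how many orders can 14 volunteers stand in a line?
14! = 87178291200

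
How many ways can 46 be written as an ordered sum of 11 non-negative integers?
C(46+11-1, 11-1) = C(56, 10) = 35607051480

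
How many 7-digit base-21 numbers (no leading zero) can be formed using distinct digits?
First digit: 20 choices (nonzero). Then descending: 20 × 20 × 19 × 18 × 17 × 16 × 15 = 558144000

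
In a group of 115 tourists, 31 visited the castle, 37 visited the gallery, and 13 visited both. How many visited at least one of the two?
|A∪B| = |A| + |B| - |A∩B| = 31 + 37 - 13 = 55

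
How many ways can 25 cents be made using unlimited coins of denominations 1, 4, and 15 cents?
Coefficient of x^25 in 1/(1-x^1) · 1/(1-x^4) · 1/(1-x^15). Case on j = number of 15-cent coins (j = 0..1); remainder r = 25 - 15j is made from {1,4} in ⌊r/4⌋+1 ways. r = 25, 10 → 7 + 3 = 10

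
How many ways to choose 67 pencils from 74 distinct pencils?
C(74,67) = 74!/(67!×7!) = 1799579064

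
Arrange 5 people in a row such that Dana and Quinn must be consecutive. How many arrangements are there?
Treat the 2 as one block: (5-2+1)! × 2! = 24 × 2 = 48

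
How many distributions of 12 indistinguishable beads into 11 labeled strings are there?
C(12+11-1, 11-1) = C(22, 10) = 646646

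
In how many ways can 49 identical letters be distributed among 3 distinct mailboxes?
C(49+3-1, 3-1) = C(51, 2) = 1275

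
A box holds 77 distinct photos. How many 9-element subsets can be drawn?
C(77,9) = 77!/(9!×68!) = 161322559475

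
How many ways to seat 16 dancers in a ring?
Circular: fix one position, arrange the rest. (16-1)! = 1307674368000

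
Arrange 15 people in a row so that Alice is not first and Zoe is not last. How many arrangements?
By inclusion-exclusion: 15! - 2×(15-1)! + (15-2)! = 1307674368000 - 174356582400 + 6227020800 = 1139544806400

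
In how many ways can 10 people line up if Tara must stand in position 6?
Fix one position: (10-1)! = 362880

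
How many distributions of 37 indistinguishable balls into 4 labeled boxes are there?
C(37+4-1, 4-1) = C(40, 3) = 9880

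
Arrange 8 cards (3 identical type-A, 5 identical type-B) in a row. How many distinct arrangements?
8! / (3! × 5!) = 56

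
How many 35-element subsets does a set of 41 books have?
C(41,35) = 41!/(35!×6!) = 4496388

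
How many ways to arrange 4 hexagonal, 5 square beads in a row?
9! / (4! × 5!) = 126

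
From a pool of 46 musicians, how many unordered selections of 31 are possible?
C(46,31) = 46!/(31!×15!) = 511738760544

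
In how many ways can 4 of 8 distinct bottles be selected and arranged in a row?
P(8,4) = 8!/(8-4)! = 1680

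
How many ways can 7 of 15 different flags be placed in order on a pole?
P(15,7) = 15!/(15-7)! = 32432400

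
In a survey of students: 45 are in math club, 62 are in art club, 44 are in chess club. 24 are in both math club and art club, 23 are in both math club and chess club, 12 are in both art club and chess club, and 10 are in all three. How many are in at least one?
|A∪B∪C| = 45+62+44-24-23-12+10 = 102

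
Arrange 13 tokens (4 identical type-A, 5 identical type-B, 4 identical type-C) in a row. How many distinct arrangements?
13! / (4! × 5! × 4!) = 90090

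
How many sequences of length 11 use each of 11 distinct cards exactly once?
11! = 39916800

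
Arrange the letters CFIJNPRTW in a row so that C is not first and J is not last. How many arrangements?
By inclusion-exclusion: 9! - 2×(9-1)! + (9-2)! = 362880 - 80640 + 5040 = 287280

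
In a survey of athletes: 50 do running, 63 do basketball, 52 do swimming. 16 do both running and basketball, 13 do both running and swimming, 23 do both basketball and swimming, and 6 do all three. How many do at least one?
|A∪B∪C| = 50+63+52-16-13-23+6 = 119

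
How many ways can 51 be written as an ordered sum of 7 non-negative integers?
C(51+7-1, 7-1) = C(57, 6) = 36288252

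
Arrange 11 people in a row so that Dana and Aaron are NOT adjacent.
Total - adjacent = 11! - (11-1)!×2 = 39916800 - 7257600 = 32659200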